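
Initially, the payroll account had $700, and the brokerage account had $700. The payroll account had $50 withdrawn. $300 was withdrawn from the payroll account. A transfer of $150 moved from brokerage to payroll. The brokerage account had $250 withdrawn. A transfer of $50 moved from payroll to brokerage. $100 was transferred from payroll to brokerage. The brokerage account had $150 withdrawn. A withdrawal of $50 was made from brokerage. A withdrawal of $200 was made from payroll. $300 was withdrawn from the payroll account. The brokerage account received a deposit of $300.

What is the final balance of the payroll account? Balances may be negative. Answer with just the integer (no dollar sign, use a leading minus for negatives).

Answer: -150

Derivation:
Tracking account balances step by step:
Start: payroll=700, brokerage=700
Event 1 (withdraw 50 from payroll): payroll: 700 - 50 = 650. Balances: payroll=650, brokerage=700
Event 2 (withdraw 300 from payroll): payroll: 650 - 300 = 350. Balances: payroll=350, brokerage=700
Event 3 (transfer 150 brokerage -> payroll): brokerage: 700 - 150 = 550, payroll: 350 + 150 = 500. Balances: payroll=500, brokerage=550
Event 4 (withdraw 250 from brokerage): brokerage: 550 - 250 = 300. Balances: payroll=500, brokerage=300
Event 5 (transfer 50 payroll -> brokerage): payroll: 500 - 50 = 450, brokerage: 300 + 50 = 350. Balances: payroll=450, brokerage=350
Event 6 (transfer 100 payroll -> brokerage): payroll: 450 - 100 = 350, brokerage: 350 + 100 = 450. Balances: payroll=350, brokerage=450
Event 7 (withdraw 150 from brokerage): brokerage: 450 - 150 = 300. Balances: payroll=350, brokerage=300
Event 8 (withdraw 50 from brokerage): brokerage: 300 - 50 = 250. Balances: payroll=350, brokerage=250
Event 9 (withdraw 200 from payroll): payroll: 350 - 200 = 150. Balances: payroll=150, brokerage=250
Event 10 (withdraw 300 from payroll): payroll: 150 - 300 = -150. Balances: payroll=-150, brokerage=250
Event 11 (deposit 300 to brokerage): brokerage: 250 + 300 = 550. Balances: payroll=-150, brokerage=550

Final balance of payroll: -150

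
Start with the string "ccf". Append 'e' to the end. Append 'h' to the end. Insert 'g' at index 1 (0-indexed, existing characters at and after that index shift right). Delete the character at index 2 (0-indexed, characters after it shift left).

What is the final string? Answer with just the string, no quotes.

Answer: cgfeh

Derivation:
Applying each edit step by step:
Start: "ccf"
Op 1 (append 'e'): "ccf" -> "ccfe"
Op 2 (append 'h'): "ccfe" -> "ccfeh"
Op 3 (insert 'g' at idx 1): "ccfeh" -> "cgcfeh"
Op 4 (delete idx 2 = 'c'): "cgcfeh" -> "cgfeh"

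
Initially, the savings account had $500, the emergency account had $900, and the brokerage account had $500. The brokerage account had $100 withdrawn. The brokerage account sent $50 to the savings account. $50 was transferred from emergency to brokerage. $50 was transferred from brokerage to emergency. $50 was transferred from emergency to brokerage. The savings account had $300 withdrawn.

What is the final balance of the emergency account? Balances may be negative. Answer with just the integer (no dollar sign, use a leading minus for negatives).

Tracking account balances step by step:
Start: savings=500, emergency=900, brokerage=500
Event 1 (withdraw 100 from brokerage): brokerage: 500 - 100 = 400. Balances: savings=500, emergency=900, brokerage=400
Event 2 (transfer 50 brokerage -> savings): brokerage: 400 - 50 = 350, savings: 500 + 50 = 550. Balances: savings=550, emergency=900, brokerage=350
Event 3 (transfer 50 emergency -> brokerage): emergency: 900 - 50 = 850, brokerage: 350 + 50 = 400. Balances: savings=550, emergency=850, brokerage=400
Event 4 (transfer 50 brokerage -> emergency): brokerage: 400 - 50 = 350, emergency: 850 + 50 = 900. Balances: savings=550, emergency=900, brokerage=350
Event 5 (transfer 50 emergency -> brokerage): emergency: 900 - 50 = 850, brokerage: 350 + 50 = 400. Balances: savings=550, emergency=850, brokerage=400
Event 6 (withdraw 300 from savings): savings: 550 - 300 = 250. Balances: savings=250, emergency=850, brokerage=400

Final balance of emergency: 850

Answer: 850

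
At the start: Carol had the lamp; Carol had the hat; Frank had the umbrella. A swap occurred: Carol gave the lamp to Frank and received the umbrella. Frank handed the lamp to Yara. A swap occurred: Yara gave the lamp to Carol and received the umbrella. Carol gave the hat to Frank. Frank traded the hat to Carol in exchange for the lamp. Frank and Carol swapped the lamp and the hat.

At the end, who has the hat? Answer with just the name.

Tracking all object holders:
Start: lamp:Carol, hat:Carol, umbrella:Frank
Event 1 (swap lamp<->umbrella: now lamp:Frank, umbrella:Carol). State: lamp:Frank, hat:Carol, umbrella:Carol
Event 2 (give lamp: Frank -> Yara). State: lamp:Yara, hat:Carol, umbrella:Carol
Event 3 (swap lamp<->umbrella: now lamp:Carol, umbrella:Yara). State: lamp:Carol, hat:Carol, umbrella:Yara
Event 4 (give hat: Carol -> Frank). State: lamp:Carol, hat:Frank, umbrella:Yara
Event 5 (swap hat<->lamp: now hat:Carol, lamp:Frank). State: lamp:Frank, hat:Carol, umbrella:Yara
Event 6 (swap lamp<->hat: now lamp:Carol, hat:Frank). State: lamp:Carol, hat:Frank, umbrella:Yara

Final state: lamp:Carol, hat:Frank, umbrella:Yara
The hat is held by Frank.

Answer: Frank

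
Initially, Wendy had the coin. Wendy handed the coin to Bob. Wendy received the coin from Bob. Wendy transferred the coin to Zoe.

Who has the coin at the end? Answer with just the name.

Tracking the coin through each event:
Start: Wendy has the coin.
After event 1: Bob has the coin.
After event 2: Wendy has the coin.
After event 3: Zoe has the coin.

Answer: Zoe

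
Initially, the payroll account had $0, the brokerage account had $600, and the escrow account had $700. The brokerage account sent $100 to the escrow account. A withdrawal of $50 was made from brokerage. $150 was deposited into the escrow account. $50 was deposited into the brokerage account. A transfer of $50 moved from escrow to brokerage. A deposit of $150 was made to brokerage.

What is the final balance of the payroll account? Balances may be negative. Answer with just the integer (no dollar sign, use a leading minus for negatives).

Tracking account balances step by step:
Start: payroll=0, brokerage=600, escrow=700
Event 1 (transfer 100 brokerage -> escrow): brokerage: 600 - 100 = 500, escrow: 700 + 100 = 800. Balances: payroll=0, brokerage=500, escrow=800
Event 2 (withdraw 50 from brokerage): brokerage: 500 - 50 = 450. Balances: payroll=0, brokerage=450, escrow=800
Event 3 (deposit 150 to escrow): escrow: 800 + 150 = 950. Balances: payroll=0, brokerage=450, escrow=950
Event 4 (deposit 50 to brokerage): brokerage: 450 + 50 = 500. Balances: payroll=0, brokerage=500, escrow=950
Event 5 (transfer 50 escrow -> brokerage): escrow: 950 - 50 = 900, brokerage: 500 + 50 = 550. Balances: payroll=0, brokerage=550, escrow=900
Event 6 (deposit 150 to brokerage): brokerage: 550 + 150 = 700. Balances: payroll=0, brokerage=700, escrow=900

Final balance of payroll: 0

Answer: 0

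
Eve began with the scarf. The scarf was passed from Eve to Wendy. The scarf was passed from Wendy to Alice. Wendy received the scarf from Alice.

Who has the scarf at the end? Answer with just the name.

Answer: Wendy

Derivation:
Tracking the scarf through each event:
Start: Eve has the scarf.
After event 1: Wendy has the scarf.
After event 2: Alice has the scarf.
After event 3: Wendy has the scarf.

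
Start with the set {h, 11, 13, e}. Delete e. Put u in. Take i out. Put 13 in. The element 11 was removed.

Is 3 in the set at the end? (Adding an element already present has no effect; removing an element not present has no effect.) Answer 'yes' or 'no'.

Answer: no

Derivation:
Tracking the set through each operation:
Start: {11, 13, e, h}
Event 1 (remove e): removed. Set: {11, 13, h}
Event 2 (add u): added. Set: {11, 13, h, u}
Event 3 (remove i): not present, no change. Set: {11, 13, h, u}
Event 4 (add 13): already present, no change. Set: {11, 13, h, u}
Event 5 (remove 11): removed. Set: {13, h, u}

Final set: {13, h, u} (size 3)
3 is NOT in the final set.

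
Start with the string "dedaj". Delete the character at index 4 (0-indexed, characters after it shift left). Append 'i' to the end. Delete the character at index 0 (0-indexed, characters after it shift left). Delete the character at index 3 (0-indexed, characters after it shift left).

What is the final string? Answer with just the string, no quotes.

Answer: eda

Derivation:
Applying each edit step by step:
Start: "dedaj"
Op 1 (delete idx 4 = 'j'): "dedaj" -> "deda"
Op 2 (append 'i'): "deda" -> "dedai"
Op 3 (delete idx 0 = 'd'): "dedai" -> "edai"
Op 4 (delete idx 3 = 'i'): "edai" -> "eda"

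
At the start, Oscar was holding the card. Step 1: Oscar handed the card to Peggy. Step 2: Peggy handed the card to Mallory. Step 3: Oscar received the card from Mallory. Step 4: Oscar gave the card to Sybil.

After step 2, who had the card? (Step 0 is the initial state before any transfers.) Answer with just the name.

Answer: Mallory

Derivation:
Tracking the card holder through step 2:
After step 0 (start): Oscar
After step 1: Peggy
After step 2: Mallory

At step 2, the holder is Mallory.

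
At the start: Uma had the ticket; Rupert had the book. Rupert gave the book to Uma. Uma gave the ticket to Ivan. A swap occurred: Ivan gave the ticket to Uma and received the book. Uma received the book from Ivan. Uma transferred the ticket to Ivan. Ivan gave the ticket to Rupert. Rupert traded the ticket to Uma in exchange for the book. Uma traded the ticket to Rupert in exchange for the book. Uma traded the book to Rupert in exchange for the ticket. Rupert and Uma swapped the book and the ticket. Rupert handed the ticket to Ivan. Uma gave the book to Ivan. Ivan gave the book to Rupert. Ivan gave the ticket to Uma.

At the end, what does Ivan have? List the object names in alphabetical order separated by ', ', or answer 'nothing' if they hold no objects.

Answer: nothing

Derivation:
Tracking all object holders:
Start: ticket:Uma, book:Rupert
Event 1 (give book: Rupert -> Uma). State: ticket:Uma, book:Uma
Event 2 (give ticket: Uma -> Ivan). State: ticket:Ivan, book:Uma
Event 3 (swap ticket<->book: now ticket:Uma, book:Ivan). State: ticket:Uma, book:Ivan
Event 4 (give book: Ivan -> Uma). State: ticket:Uma, book:Uma
Event 5 (give ticket: Uma -> Ivan). State: ticket:Ivan, book:Uma
Event 6 (give ticket: Ivan -> Rupert). State: ticket:Rupert, book:Uma
Event 7 (swap ticket<->book: now ticket:Uma, book:Rupert). State: ticket:Uma, book:Rupert
Event 8 (swap ticket<->book: now ticket:Rupert, book:Uma). State: ticket:Rupert, book:Uma
Event 9 (swap book<->ticket: now book:Rupert, ticket:Uma). State: ticket:Uma, book:Rupert
Event 10 (swap book<->ticket: now book:Uma, ticket:Rupert). State: ticket:Rupert, book:Uma
Event 11 (give ticket: Rupert -> Ivan). State: ticket:Ivan, book:Uma
Event 12 (give book: Uma -> Ivan). State: ticket:Ivan, book:Ivan
Event 13 (give book: Ivan -> Rupert). State: ticket:Ivan, book:Rupert
Event 14 (give ticket: Ivan -> Uma). State: ticket:Uma, book:Rupert

Final state: ticket:Uma, book:Rupert
Ivan holds: (nothing).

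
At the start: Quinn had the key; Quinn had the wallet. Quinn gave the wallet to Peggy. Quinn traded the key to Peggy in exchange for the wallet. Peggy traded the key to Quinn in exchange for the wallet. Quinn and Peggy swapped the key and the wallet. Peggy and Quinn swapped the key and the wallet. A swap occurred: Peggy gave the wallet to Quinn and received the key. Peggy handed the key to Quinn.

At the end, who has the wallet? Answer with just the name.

Tracking all object holders:
Start: key:Quinn, wallet:Quinn
Event 1 (give wallet: Quinn -> Peggy). State: key:Quinn, wallet:Peggy
Event 2 (swap key<->wallet: now key:Peggy, wallet:Quinn). State: key:Peggy, wallet:Quinn
Event 3 (swap key<->wallet: now key:Quinn, wallet:Peggy). State: key:Quinn, wallet:Peggy
Event 4 (swap key<->wallet: now key:Peggy, wallet:Quinn). State: key:Peggy, wallet:Quinn
Event 5 (swap key<->wallet: now key:Quinn, wallet:Peggy). State: key:Quinn, wallet:Peggy
Event 6 (swap wallet<->key: now wallet:Quinn, key:Peggy). State: key:Peggy, wallet:Quinn
Event 7 (give key: Peggy -> Quinn). State: key:Quinn, wallet:Quinn

Final state: key:Quinn, wallet:Quinn
The wallet is held by Quinn.

Answer: Quinn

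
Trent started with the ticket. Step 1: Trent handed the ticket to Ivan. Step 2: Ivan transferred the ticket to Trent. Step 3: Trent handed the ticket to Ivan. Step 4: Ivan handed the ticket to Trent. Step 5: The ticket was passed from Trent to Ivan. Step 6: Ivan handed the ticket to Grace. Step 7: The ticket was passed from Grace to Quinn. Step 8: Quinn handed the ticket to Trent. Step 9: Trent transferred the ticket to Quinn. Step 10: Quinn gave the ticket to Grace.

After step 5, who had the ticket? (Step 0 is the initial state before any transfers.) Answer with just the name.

Answer: Ivan

Derivation:
Tracking the ticket holder through step 5:
After step 0 (start): Trent
After step 1: Ivan
After step 2: Trent
After step 3: Ivan
After step 4: Trent
After step 5: Ivan

At step 5, the holder is Ivan.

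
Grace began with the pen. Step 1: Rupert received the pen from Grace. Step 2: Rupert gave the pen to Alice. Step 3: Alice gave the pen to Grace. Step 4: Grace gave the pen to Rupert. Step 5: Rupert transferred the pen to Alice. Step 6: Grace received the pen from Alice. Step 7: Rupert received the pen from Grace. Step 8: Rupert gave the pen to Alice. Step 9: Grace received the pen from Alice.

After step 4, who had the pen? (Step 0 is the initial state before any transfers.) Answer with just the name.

Tracking the pen holder through step 4:
After step 0 (start): Grace
After step 1: Rupert
After step 2: Alice
After step 3: Grace
After step 4: Rupert

At step 4, the holder is Rupert.

Answer: Rupert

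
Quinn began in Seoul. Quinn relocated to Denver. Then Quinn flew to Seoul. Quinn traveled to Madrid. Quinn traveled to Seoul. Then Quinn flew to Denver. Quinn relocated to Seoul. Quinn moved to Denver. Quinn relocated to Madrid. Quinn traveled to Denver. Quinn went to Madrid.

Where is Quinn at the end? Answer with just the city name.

Answer: Madrid

Derivation:
Tracking Quinn's location:
Start: Quinn is in Seoul.
After move 1: Seoul -> Denver. Quinn is in Denver.
After move 2: Denver -> Seoul. Quinn is in Seoul.
After move 3: Seoul -> Madrid. Quinn is in Madrid.
After move 4: Madrid -> Seoul. Quinn is in Seoul.
After move 5: Seoul -> Denver. Quinn is in Denver.
After move 6: Denver -> Seoul. Quinn is in Seoul.
After move 7: Seoul -> Denver. Quinn is in Denver.
After move 8: Denver -> Madrid. Quinn is in Madrid.
After move 9: Madrid -> Denver. Quinn is in Denver.
After move 10: Denver -> Madrid. Quinn is in Madrid.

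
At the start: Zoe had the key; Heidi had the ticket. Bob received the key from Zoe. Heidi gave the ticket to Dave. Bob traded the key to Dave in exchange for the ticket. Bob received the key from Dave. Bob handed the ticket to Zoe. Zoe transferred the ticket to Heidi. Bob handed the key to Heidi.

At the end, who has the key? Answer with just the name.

Tracking all object holders:
Start: key:Zoe, ticket:Heidi
Event 1 (give key: Zoe -> Bob). State: key:Bob, ticket:Heidi
Event 2 (give ticket: Heidi -> Dave). State: key:Bob, ticket:Dave
Event 3 (swap key<->ticket: now key:Dave, ticket:Bob). State: key:Dave, ticket:Bob
Event 4 (give key: Dave -> Bob). State: key:Bob, ticket:Bob
Event 5 (give ticket: Bob -> Zoe). State: key:Bob, ticket:Zoe
Event 6 (give ticket: Zoe -> Heidi). State: key:Bob, ticket:Heidi
Event 7 (give key: Bob -> Heidi). State: key:Heidi, ticket:Heidi

Final state: key:Heidi, ticket:Heidi
The key is held by Heidi.

Answer: Heidi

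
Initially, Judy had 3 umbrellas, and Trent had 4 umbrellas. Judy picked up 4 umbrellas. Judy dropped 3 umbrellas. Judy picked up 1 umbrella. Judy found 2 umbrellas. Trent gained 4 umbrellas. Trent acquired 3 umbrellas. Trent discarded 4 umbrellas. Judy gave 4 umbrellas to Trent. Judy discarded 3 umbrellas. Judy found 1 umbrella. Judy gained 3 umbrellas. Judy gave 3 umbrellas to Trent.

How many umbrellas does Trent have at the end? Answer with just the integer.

Answer: 14

Derivation:
Tracking counts step by step:
Start: Judy=3, Trent=4
Event 1 (Judy +4): Judy: 3 -> 7. State: Judy=7, Trent=4
Event 2 (Judy -3): Judy: 7 -> 4. State: Judy=4, Trent=4
Event 3 (Judy +1): Judy: 4 -> 5. State: Judy=5, Trent=4
Event 4 (Judy +2): Judy: 5 -> 7. State: Judy=7, Trent=4
Event 5 (Trent +4): Trent: 4 -> 8. State: Judy=7, Trent=8
Event 6 (Trent +3): Trent: 8 -> 11. State: Judy=7, Trent=11
Event 7 (Trent -4): Trent: 11 -> 7. State: Judy=7, Trent=7
Event 8 (Judy -> Trent, 4): Judy: 7 -> 3, Trent: 7 -> 11. State: Judy=3, Trent=11
Event 9 (Judy -3): Judy: 3 -> 0. State: Judy=0, Trent=11
Event 10 (Judy +1): Judy: 0 -> 1. State: Judy=1, Trent=11
Event 11 (Judy +3): Judy: 1 -> 4. State: Judy=4, Trent=11
Event 12 (Judy -> Trent, 3): Judy: 4 -> 1, Trent: 11 -> 14. State: Judy=1, Trent=14

Trent's final count: 14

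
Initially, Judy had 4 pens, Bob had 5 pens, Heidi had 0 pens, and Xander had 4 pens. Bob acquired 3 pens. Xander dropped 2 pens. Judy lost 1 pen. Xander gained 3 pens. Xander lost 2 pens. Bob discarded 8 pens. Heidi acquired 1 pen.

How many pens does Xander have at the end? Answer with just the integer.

Answer: 3

Derivation:
Tracking counts step by step:
Start: Judy=4, Bob=5, Heidi=0, Xander=4
Event 1 (Bob +3): Bob: 5 -> 8. State: Judy=4, Bob=8, Heidi=0, Xander=4
Event 2 (Xander -2): Xander: 4 -> 2. State: Judy=4, Bob=8, Heidi=0, Xander=2
Event 3 (Judy -1): Judy: 4 -> 3. State: Judy=3, Bob=8, Heidi=0, Xander=2
Event 4 (Xander +3): Xander: 2 -> 5. State: Judy=3, Bob=8, Heidi=0, Xander=5
Event 5 (Xander -2): Xander: 5 -> 3. State: Judy=3, Bob=8, Heidi=0, Xander=3
Event 6 (Bob -8): Bob: 8 -> 0. State: Judy=3, Bob=0, Heidi=0, Xander=3
Event 7 (Heidi +1): Heidi: 0 -> 1. State: Judy=3, Bob=0, Heidi=1, Xander=3

Xander's final count: 3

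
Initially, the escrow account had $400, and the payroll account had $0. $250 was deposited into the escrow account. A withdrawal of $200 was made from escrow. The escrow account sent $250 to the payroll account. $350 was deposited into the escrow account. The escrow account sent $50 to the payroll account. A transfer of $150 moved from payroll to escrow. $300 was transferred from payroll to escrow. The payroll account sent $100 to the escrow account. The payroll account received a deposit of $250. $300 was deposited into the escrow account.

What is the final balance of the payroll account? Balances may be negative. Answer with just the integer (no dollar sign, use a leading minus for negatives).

Answer: 0

Derivation:
Tracking account balances step by step:
Start: escrow=400, payroll=0
Event 1 (deposit 250 to escrow): escrow: 400 + 250 = 650. Balances: escrow=650, payroll=0
Event 2 (withdraw 200 from escrow): escrow: 650 - 200 = 450. Balances: escrow=450, payroll=0
Event 3 (transfer 250 escrow -> payroll): escrow: 450 - 250 = 200, payroll: 0 + 250 = 250. Balances: escrow=200, payroll=250
Event 4 (deposit 350 to escrow): escrow: 200 + 350 = 550. Balances: escrow=550, payroll=250
Event 5 (transfer 50 escrow -> payroll): escrow: 550 - 50 = 500, payroll: 250 + 50 = 300. Balances: escrow=500, payroll=300
Event 6 (transfer 150 payroll -> escrow): payroll: 300 - 150 = 150, escrow: 500 + 150 = 650. Balances: escrow=650, payroll=150
Event 7 (transfer 300 payroll -> escrow): payroll: 150 - 300 = -150, escrow: 650 + 300 = 950. Balances: escrow=950, payroll=-150
Event 8 (transfer 100 payroll -> escrow): payroll: -150 - 100 = -250, escrow: 950 + 100 = 1050. Balances: escrow=1050, payroll=-250
Event 9 (deposit 250 to payroll): payroll: -250 + 250 = 0. Balances: escrow=1050, payroll=0
Event 10 (deposit 300 to escrow): escrow: 1050 + 300 = 1350. Balances: escrow=1350, payroll=0

Final balance of payroll: 0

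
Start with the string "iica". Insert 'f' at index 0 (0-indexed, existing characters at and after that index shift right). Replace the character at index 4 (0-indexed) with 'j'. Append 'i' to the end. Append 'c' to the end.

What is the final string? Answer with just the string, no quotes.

Answer: fiicjic

Derivation:
Applying each edit step by step:
Start: "iica"
Op 1 (insert 'f' at idx 0): "iica" -> "fiica"
Op 2 (replace idx 4: 'a' -> 'j'): "fiica" -> "fiicj"
Op 3 (append 'i'): "fiicj" -> "fiicji"
Op 4 (append 'c'): "fiicji" -> "fiicjic"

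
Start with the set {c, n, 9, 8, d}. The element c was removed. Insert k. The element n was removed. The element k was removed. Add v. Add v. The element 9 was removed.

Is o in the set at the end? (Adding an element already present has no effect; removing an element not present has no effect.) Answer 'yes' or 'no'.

Answer: no

Derivation:
Tracking the set through each operation:
Start: {8, 9, c, d, n}
Event 1 (remove c): removed. Set: {8, 9, d, n}
Event 2 (add k): added. Set: {8, 9, d, k, n}
Event 3 (remove n): removed. Set: {8, 9, d, k}
Event 4 (remove k): removed. Set: {8, 9, d}
Event 5 (add v): added. Set: {8, 9, d, v}
Event 6 (add v): already present, no change. Set: {8, 9, d, v}
Event 7 (remove 9): removed. Set: {8, d, v}

Final set: {8, d, v} (size 3)
o is NOT in the final set.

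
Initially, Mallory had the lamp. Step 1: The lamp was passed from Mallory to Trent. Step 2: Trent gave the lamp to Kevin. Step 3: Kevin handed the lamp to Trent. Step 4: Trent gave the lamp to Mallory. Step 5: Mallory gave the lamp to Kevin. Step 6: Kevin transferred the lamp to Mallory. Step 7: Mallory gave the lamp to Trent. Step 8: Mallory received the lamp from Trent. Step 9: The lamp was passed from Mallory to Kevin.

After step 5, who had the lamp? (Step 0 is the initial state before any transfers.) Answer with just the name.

Tracking the lamp holder through step 5:
After step 0 (start): Mallory
After step 1: Trent
After step 2: Kevin
After step 3: Trent
After step 4: Mallory
After step 5: Kevin

At step 5, the holder is Kevin.

Answer: Kevin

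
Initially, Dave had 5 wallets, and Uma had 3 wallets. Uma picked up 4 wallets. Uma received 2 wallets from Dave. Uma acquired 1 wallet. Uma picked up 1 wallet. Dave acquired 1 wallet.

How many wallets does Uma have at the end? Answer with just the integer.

Answer: 11

Derivation:
Tracking counts step by step:
Start: Dave=5, Uma=3
Event 1 (Uma +4): Uma: 3 -> 7. State: Dave=5, Uma=7
Event 2 (Dave -> Uma, 2): Dave: 5 -> 3, Uma: 7 -> 9. State: Dave=3, Uma=9
Event 3 (Uma +1): Uma: 9 -> 10. State: Dave=3, Uma=10
Event 4 (Uma +1): Uma: 10 -> 11. State: Dave=3, Uma=11
Event 5 (Dave +1): Dave: 3 -> 4. State: Dave=4, Uma=11

Uma's final count: 11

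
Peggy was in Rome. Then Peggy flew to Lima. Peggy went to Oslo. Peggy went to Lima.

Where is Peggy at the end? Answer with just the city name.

Tracking Peggy's location:
Start: Peggy is in Rome.
After move 1: Rome -> Lima. Peggy is in Lima.
After move 2: Lima -> Oslo. Peggy is in Oslo.
After move 3: Oslo -> Lima. Peggy is in Lima.

Answer: Lima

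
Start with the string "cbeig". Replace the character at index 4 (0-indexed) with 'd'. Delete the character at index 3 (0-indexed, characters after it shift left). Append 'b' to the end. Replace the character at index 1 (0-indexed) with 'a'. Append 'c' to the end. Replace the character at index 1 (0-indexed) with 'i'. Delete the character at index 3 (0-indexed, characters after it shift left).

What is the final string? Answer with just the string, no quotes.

Applying each edit step by step:
Start: "cbeig"
Op 1 (replace idx 4: 'g' -> 'd'): "cbeig" -> "cbeid"
Op 2 (delete idx 3 = 'i'): "cbeid" -> "cbed"
Op 3 (append 'b'): "cbed" -> "cbedb"
Op 4 (replace idx 1: 'b' -> 'a'): "cbedb" -> "caedb"
Op 5 (append 'c'): "caedb" -> "caedbc"
Op 6 (replace idx 1: 'a' -> 'i'): "caedbc" -> "ciedbc"
Op 7 (delete idx 3 = 'd'): "ciedbc" -> "ciebc"

Answer: ciebc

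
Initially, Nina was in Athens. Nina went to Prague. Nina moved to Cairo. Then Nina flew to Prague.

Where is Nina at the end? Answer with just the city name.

Tracking Nina's location:
Start: Nina is in Athens.
After move 1: Athens -> Prague. Nina is in Prague.
After move 2: Prague -> Cairo. Nina is in Cairo.
After move 3: Cairo -> Prague. Nina is in Prague.

Answer: Prague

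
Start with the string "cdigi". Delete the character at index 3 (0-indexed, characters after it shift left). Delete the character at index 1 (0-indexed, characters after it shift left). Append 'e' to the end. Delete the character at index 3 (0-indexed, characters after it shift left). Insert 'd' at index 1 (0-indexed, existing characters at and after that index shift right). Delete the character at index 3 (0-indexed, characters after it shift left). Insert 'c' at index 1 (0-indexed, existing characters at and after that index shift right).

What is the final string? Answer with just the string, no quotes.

Applying each edit step by step:
Start: "cdigi"
Op 1 (delete idx 3 = 'g'): "cdigi" -> "cdii"
Op 2 (delete idx 1 = 'd'): "cdii" -> "cii"
Op 3 (append 'e'): "cii" -> "ciie"
Op 4 (delete idx 3 = 'e'): "ciie" -> "cii"
Op 5 (insert 'd' at idx 1): "cii" -> "cdii"
Op 6 (delete idx 3 = 'i'): "cdii" -> "cdi"
Op 7 (insert 'c' at idx 1): "cdi" -> "ccdi"

Answer: ccdi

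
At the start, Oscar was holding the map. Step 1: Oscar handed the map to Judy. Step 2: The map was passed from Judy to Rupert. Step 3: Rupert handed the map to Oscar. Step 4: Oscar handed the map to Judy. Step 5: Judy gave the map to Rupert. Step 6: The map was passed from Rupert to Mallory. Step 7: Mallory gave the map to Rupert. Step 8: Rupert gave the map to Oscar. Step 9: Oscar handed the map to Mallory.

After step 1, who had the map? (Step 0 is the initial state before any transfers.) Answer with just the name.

Answer: Judy

Derivation:
Tracking the map holder through step 1:
After step 0 (start): Oscar
After step 1: Judy

At step 1, the holder is Judy.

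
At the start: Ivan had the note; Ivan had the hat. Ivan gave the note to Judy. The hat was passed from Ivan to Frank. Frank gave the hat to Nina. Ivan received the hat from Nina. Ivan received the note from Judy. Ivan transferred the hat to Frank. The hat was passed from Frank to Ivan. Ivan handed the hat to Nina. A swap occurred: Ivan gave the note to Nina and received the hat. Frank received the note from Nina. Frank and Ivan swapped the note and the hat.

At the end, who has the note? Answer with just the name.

Tracking all object holders:
Start: note:Ivan, hat:Ivan
Event 1 (give note: Ivan -> Judy). State: note:Judy, hat:Ivan
Event 2 (give hat: Ivan -> Frank). State: note:Judy, hat:Frank
Event 3 (give hat: Frank -> Nina). State: note:Judy, hat:Nina
Event 4 (give hat: Nina -> Ivan). State: note:Judy, hat:Ivan
Event 5 (give note: Judy -> Ivan). State: note:Ivan, hat:Ivan
Event 6 (give hat: Ivan -> Frank). State: note:Ivan, hat:Frank
Event 7 (give hat: Frank -> Ivan). State: note:Ivan, hat:Ivan
Event 8 (give hat: Ivan -> Nina). State: note:Ivan, hat:Nina
Event 9 (swap note<->hat: now note:Nina, hat:Ivan). State: note:Nina, hat:Ivan
Event 10 (give note: Nina -> Frank). State: note:Frank, hat:Ivan
Event 11 (swap note<->hat: now note:Ivan, hat:Frank). State: note:Ivan, hat:Frank

Final state: note:Ivan, hat:Frank
The note is held by Ivan.

Answer: Ivan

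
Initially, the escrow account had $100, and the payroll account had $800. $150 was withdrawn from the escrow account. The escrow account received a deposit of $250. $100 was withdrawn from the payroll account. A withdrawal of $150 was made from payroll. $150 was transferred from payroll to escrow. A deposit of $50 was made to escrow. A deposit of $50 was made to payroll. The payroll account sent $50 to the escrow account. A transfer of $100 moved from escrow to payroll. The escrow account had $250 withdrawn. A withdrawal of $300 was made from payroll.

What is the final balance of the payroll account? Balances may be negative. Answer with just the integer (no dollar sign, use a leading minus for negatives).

Answer: 200

Derivation:
Tracking account balances step by step:
Start: escrow=100, payroll=800
Event 1 (withdraw 150 from escrow): escrow: 100 - 150 = -50. Balances: escrow=-50, payroll=800
Event 2 (deposit 250 to escrow): escrow: -50 + 250 = 200. Balances: escrow=200, payroll=800
Event 3 (withdraw 100 from payroll): payroll: 800 - 100 = 700. Balances: escrow=200, payroll=700
Event 4 (withdraw 150 from payroll): payroll: 700 - 150 = 550. Balances: escrow=200, payroll=550
Event 5 (transfer 150 payroll -> escrow): payroll: 550 - 150 = 400, escrow: 200 + 150 = 350. Balances: escrow=350, payroll=400
Event 6 (deposit 50 to escrow): escrow: 350 + 50 = 400. Balances: escrow=400, payroll=400
Event 7 (deposit 50 to payroll): payroll: 400 + 50 = 450. Balances: escrow=400, payroll=450
Event 8 (transfer 50 payroll -> escrow): payroll: 450 - 50 = 400, escrow: 400 + 50 = 450. Balances: escrow=450, payroll=400
Event 9 (transfer 100 escrow -> payroll): escrow: 450 - 100 = 350, payroll: 400 + 100 = 500. Balances: escrow=350, payroll=500
Event 10 (withdraw 250 from escrow): escrow: 350 - 250 = 100. Balances: escrow=100, payroll=500
Event 11 (withdraw 300 from payroll): payroll: 500 - 300 = 200. Balances: escrow=100, payroll=200

Final balance of payroll: 200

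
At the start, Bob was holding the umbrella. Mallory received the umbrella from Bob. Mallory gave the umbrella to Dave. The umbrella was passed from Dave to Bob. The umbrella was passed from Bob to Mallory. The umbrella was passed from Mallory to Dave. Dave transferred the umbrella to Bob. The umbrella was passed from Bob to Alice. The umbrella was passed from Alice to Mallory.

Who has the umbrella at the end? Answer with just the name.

Tracking the umbrella through each event:
Start: Bob has the umbrella.
After event 1: Mallory has the umbrella.
After event 2: Dave has the umbrella.
After event 3: Bob has the umbrella.
After event 4: Mallory has the umbrella.
After event 5: Dave has the umbrella.
After event 6: Bob has the umbrella.
After event 7: Alice has the umbrella.
After event 8: Mallory has the umbrella.

Answer: Mallory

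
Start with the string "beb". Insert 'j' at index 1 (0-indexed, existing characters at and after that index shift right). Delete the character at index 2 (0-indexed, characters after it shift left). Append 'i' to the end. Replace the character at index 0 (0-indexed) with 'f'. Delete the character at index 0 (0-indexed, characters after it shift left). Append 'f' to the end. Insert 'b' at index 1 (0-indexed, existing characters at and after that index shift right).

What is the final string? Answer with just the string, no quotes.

Applying each edit step by step:
Start: "beb"
Op 1 (insert 'j' at idx 1): "beb" -> "bjeb"
Op 2 (delete idx 2 = 'e'): "bjeb" -> "bjb"
Op 3 (append 'i'): "bjb" -> "bjbi"
Op 4 (replace idx 0: 'b' -> 'f'): "bjbi" -> "fjbi"
Op 5 (delete idx 0 = 'f'): "fjbi" -> "jbi"
Op 6 (append 'f'): "jbi" -> "jbif"
Op 7 (insert 'b' at idx 1): "jbif" -> "jbbif"

Answer: jbbif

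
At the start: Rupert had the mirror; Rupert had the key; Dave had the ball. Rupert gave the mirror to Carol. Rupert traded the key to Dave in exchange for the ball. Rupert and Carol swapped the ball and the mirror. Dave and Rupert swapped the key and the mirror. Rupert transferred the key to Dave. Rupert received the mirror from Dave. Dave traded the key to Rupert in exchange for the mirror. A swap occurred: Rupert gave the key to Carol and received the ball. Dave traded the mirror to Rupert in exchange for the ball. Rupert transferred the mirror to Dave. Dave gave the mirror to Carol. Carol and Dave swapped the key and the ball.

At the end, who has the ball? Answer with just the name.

Tracking all object holders:
Start: mirror:Rupert, key:Rupert, ball:Dave
Event 1 (give mirror: Rupert -> Carol). State: mirror:Carol, key:Rupert, ball:Dave
Event 2 (swap key<->ball: now key:Dave, ball:Rupert). State: mirror:Carol, key:Dave, ball:Rupert
Event 3 (swap ball<->mirror: now ball:Carol, mirror:Rupert). State: mirror:Rupert, key:Dave, ball:Carol
Event 4 (swap key<->mirror: now key:Rupert, mirror:Dave). State: mirror:Dave, key:Rupert, ball:Carol
Event 5 (give key: Rupert -> Dave). State: mirror:Dave, key:Dave, ball:Carol
Event 6 (give mirror: Dave -> Rupert). State: mirror:Rupert, key:Dave, ball:Carol
Event 7 (swap key<->mirror: now key:Rupert, mirror:Dave). State: mirror:Dave, key:Rupert, ball:Carol
Event 8 (swap key<->ball: now key:Carol, ball:Rupert). State: mirror:Dave, key:Carol, ball:Rupert
Event 9 (swap mirror<->ball: now mirror:Rupert, ball:Dave). State: mirror:Rupert, key:Carol, ball:Dave
Event 10 (give mirror: Rupert -> Dave). State: mirror:Dave, key:Carol, ball:Dave
Event 11 (give mirror: Dave -> Carol). State: mirror:Carol, key:Carol, ball:Dave
Event 12 (swap key<->ball: now key:Dave, ball:Carol). State: mirror:Carol, key:Dave, ball:Carol

Final state: mirror:Carol, key:Dave, ball:Carol
The ball is held by Carol.

Answer: Carol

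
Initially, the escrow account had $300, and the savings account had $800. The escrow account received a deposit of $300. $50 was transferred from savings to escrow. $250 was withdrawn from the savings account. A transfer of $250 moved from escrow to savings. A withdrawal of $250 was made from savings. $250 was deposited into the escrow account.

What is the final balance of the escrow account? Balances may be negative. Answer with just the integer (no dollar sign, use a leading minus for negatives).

Answer: 650

Derivation:
Tracking account balances step by step:
Start: escrow=300, savings=800
Event 1 (deposit 300 to escrow): escrow: 300 + 300 = 600. Balances: escrow=600, savings=800
Event 2 (transfer 50 savings -> escrow): savings: 800 - 50 = 750, escrow: 600 + 50 = 650. Balances: escrow=650, savings=750
Event 3 (withdraw 250 from savings): savings: 750 - 250 = 500. Balances: escrow=650, savings=500
Event 4 (transfer 250 escrow -> savings): escrow: 650 - 250 = 400, savings: 500 + 250 = 750. Balances: escrow=400, savings=750
Event 5 (withdraw 250 from savings): savings: 750 - 250 = 500. Balances: escrow=400, savings=500
Event 6 (deposit 250 to escrow): escrow: 400 + 250 = 650. Balances: escrow=650, savings=500

Final balance of escrow: 650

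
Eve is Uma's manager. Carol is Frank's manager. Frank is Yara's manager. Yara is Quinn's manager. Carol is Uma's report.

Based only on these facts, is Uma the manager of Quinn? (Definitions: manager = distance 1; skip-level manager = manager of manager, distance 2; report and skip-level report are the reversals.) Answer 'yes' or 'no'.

Reconstructing the manager chain from the given facts:
  Eve -> Uma -> Carol -> Frank -> Yara -> Quinn
(each arrow means 'manager of the next')
Positions in the chain (0 = top):
  position of Eve: 0
  position of Uma: 1
  position of Carol: 2
  position of Frank: 3
  position of Yara: 4
  position of Quinn: 5

Uma is at position 1, Quinn is at position 5; signed distance (j - i) = 4.
'manager' requires j - i = 1. Actual distance is 4, so the relation does NOT hold.

Answer: no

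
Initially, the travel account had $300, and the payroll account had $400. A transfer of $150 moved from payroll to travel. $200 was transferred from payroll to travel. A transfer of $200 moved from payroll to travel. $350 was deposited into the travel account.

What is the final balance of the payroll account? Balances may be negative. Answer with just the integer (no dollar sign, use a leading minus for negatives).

Tracking account balances step by step:
Start: travel=300, payroll=400
Event 1 (transfer 150 payroll -> travel): payroll: 400 - 150 = 250, travel: 300 + 150 = 450. Balances: travel=450, payroll=250
Event 2 (transfer 200 payroll -> travel): payroll: 250 - 200 = 50, travel: 450 + 200 = 650. Balances: travel=650, payroll=50
Event 3 (transfer 200 payroll -> travel): payroll: 50 - 200 = -150, travel: 650 + 200 = 850. Balances: travel=850, payroll=-150
Event 4 (deposit 350 to travel): travel: 850 + 350 = 1200. Balances: travel=1200, payroll=-150

Final balance of payroll: -150

Answer: -150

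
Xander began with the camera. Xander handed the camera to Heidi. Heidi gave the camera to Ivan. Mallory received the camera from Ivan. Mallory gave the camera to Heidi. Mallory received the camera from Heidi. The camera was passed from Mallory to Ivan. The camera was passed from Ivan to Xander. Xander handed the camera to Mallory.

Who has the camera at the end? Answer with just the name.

Answer: Mallory

Derivation:
Tracking the camera through each event:
Start: Xander has the camera.
After event 1: Heidi has the camera.
After event 2: Ivan has the camera.
After event 3: Mallory has the camera.
After event 4: Heidi has the camera.
After event 5: Mallory has the camera.
After event 6: Ivan has the camera.
After event 7: Xander has the camera.
After event 8: Mallory has the camera.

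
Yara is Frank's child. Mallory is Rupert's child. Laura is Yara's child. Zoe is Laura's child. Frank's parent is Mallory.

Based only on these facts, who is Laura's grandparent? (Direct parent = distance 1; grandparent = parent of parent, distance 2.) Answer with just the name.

Reconstructing the parent chain from the given facts:
  Rupert -> Mallory -> Frank -> Yara -> Laura -> Zoe
(each arrow means 'parent of the next')
Positions in the chain (0 = top):
  position of Rupert: 0
  position of Mallory: 1
  position of Frank: 2
  position of Yara: 3
  position of Laura: 4
  position of Zoe: 5

Laura is at position 4; the grandparent is 2 steps up the chain, i.e. position 2: Frank.

Answer: Frank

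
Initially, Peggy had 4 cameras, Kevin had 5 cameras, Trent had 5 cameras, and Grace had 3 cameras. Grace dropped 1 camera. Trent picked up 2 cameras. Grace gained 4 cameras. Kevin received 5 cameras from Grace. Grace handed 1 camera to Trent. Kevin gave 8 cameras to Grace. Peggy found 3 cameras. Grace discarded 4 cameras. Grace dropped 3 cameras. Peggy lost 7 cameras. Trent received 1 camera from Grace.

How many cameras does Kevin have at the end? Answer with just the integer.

Tracking counts step by step:
Start: Peggy=4, Kevin=5, Trent=5, Grace=3
Event 1 (Grace -1): Grace: 3 -> 2. State: Peggy=4, Kevin=5, Trent=5, Grace=2
Event 2 (Trent +2): Trent: 5 -> 7. State: Peggy=4, Kevin=5, Trent=7, Grace=2
Event 3 (Grace +4): Grace: 2 -> 6. State: Peggy=4, Kevin=5, Trent=7, Grace=6
Event 4 (Grace -> Kevin, 5): Grace: 6 -> 1, Kevin: 5 -> 10. State: Peggy=4, Kevin=10, Trent=7, Grace=1
Event 5 (Grace -> Trent, 1): Grace: 1 -> 0, Trent: 7 -> 8. State: Peggy=4, Kevin=10, Trent=8, Grace=0
Event 6 (Kevin -> Grace, 8): Kevin: 10 -> 2, Grace: 0 -> 8. State: Peggy=4, Kevin=2, Trent=8, Grace=8
Event 7 (Peggy +3): Peggy: 4 -> 7. State: Peggy=7, Kevin=2, Trent=8, Grace=8
Event 8 (Grace -4): Grace: 8 -> 4. State: Peggy=7, Kevin=2, Trent=8, Grace=4
Event 9 (Grace -3): Grace: 4 -> 1. State: Peggy=7, Kevin=2, Trent=8, Grace=1
Event 10 (Peggy -7): Peggy: 7 -> 0. State: Peggy=0, Kevin=2, Trent=8, Grace=1
Event 11 (Grace -> Trent, 1): Grace: 1 -> 0, Trent: 8 -> 9. State: Peggy=0, Kevin=2, Trent=9, Grace=0

Kevin's final count: 2

Answer: 2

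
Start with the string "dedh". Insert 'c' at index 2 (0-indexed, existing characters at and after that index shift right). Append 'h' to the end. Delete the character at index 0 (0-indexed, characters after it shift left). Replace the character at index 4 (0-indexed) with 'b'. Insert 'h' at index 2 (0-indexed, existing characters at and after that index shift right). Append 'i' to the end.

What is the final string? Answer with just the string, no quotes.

Applying each edit step by step:
Start: "dedh"
Op 1 (insert 'c' at idx 2): "dedh" -> "decdh"
Op 2 (append 'h'): "decdh" -> "decdhh"
Op 3 (delete idx 0 = 'd'): "decdhh" -> "ecdhh"
Op 4 (replace idx 4: 'h' -> 'b'): "ecdhh" -> "ecdhb"
Op 5 (insert 'h' at idx 2): "ecdhb" -> "echdhb"
Op 6 (append 'i'): "echdhb" -> "echdhbi"

Answer: echdhbi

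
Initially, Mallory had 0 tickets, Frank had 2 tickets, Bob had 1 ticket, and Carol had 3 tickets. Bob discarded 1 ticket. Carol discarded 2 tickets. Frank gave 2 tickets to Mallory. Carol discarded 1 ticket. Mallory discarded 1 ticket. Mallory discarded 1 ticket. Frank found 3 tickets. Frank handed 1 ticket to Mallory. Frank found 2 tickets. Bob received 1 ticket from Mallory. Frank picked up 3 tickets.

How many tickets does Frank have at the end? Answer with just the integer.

Tracking counts step by step:
Start: Mallory=0, Frank=2, Bob=1, Carol=3
Event 1 (Bob -1): Bob: 1 -> 0. State: Mallory=0, Frank=2, Bob=0, Carol=3
Event 2 (Carol -2): Carol: 3 -> 1. State: Mallory=0, Frank=2, Bob=0, Carol=1
Event 3 (Frank -> Mallory, 2): Frank: 2 -> 0, Mallory: 0 -> 2. State: Mallory=2, Frank=0, Bob=0, Carol=1
Event 4 (Carol -1): Carol: 1 -> 0. State: Mallory=2, Frank=0, Bob=0, Carol=0
Event 5 (Mallory -1): Mallory: 2 -> 1. State: Mallory=1, Frank=0, Bob=0, Carol=0
Event 6 (Mallory -1): Mallory: 1 -> 0. State: Mallory=0, Frank=0, Bob=0, Carol=0
Event 7 (Frank +3): Frank: 0 -> 3. State: Mallory=0, Frank=3, Bob=0, Carol=0
Event 8 (Frank -> Mallory, 1): Frank: 3 -> 2, Mallory: 0 -> 1. State: Mallory=1, Frank=2, Bob=0, Carol=0
Event 9 (Frank +2): Frank: 2 -> 4. State: Mallory=1, Frank=4, Bob=0, Carol=0
Event 10 (Mallory -> Bob, 1): Mallory: 1 -> 0, Bob: 0 -> 1. State: Mallory=0, Frank=4, Bob=1, Carol=0
Event 11 (Frank +3): Frank: 4 -> 7. State: Mallory=0, Frank=7, Bob=1, Carol=0

Frank's final count: 7

Answer: 7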